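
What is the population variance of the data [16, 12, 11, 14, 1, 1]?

35.8056

Step 1: Compute the mean: (16 + 12 + 11 + 14 + 1 + 1) / 6 = 9.1667
Step 2: Compute squared deviations from the mean:
  (16 - 9.1667)^2 = 46.6944
  (12 - 9.1667)^2 = 8.0278
  (11 - 9.1667)^2 = 3.3611
  (14 - 9.1667)^2 = 23.3611
  (1 - 9.1667)^2 = 66.6944
  (1 - 9.1667)^2 = 66.6944
Step 3: Sum of squared deviations = 214.8333
Step 4: Population variance = 214.8333 / 6 = 35.8056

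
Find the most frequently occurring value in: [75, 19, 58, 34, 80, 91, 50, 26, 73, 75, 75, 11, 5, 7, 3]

75

Step 1: Count the frequency of each value:
  3: appears 1 time(s)
  5: appears 1 time(s)
  7: appears 1 time(s)
  11: appears 1 time(s)
  19: appears 1 time(s)
  26: appears 1 time(s)
  34: appears 1 time(s)
  50: appears 1 time(s)
  58: appears 1 time(s)
  73: appears 1 time(s)
  75: appears 3 time(s)
  80: appears 1 time(s)
  91: appears 1 time(s)
Step 2: The value 75 appears most frequently (3 times).
Step 3: Mode = 75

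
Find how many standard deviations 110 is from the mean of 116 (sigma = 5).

-1.2

Step 1: Recall the z-score formula: z = (x - mu) / sigma
Step 2: Substitute values: z = (110 - 116) / 5
Step 3: z = -6 / 5 = -1.2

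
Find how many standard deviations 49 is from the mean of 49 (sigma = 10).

0

Step 1: Recall the z-score formula: z = (x - mu) / sigma
Step 2: Substitute values: z = (49 - 49) / 10
Step 3: z = 0 / 10 = 0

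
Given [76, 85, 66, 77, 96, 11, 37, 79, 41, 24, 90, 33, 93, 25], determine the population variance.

813.5357

Step 1: Compute the mean: (76 + 85 + 66 + 77 + 96 + 11 + 37 + 79 + 41 + 24 + 90 + 33 + 93 + 25) / 14 = 59.5
Step 2: Compute squared deviations from the mean:
  (76 - 59.5)^2 = 272.25
  (85 - 59.5)^2 = 650.25
  (66 - 59.5)^2 = 42.25
  (77 - 59.5)^2 = 306.25
  (96 - 59.5)^2 = 1332.25
  (11 - 59.5)^2 = 2352.25
  (37 - 59.5)^2 = 506.25
  (79 - 59.5)^2 = 380.25
  (41 - 59.5)^2 = 342.25
  (24 - 59.5)^2 = 1260.25
  (90 - 59.5)^2 = 930.25
  (33 - 59.5)^2 = 702.25
  (93 - 59.5)^2 = 1122.25
  (25 - 59.5)^2 = 1190.25
Step 3: Sum of squared deviations = 11389.5
Step 4: Population variance = 11389.5 / 14 = 813.5357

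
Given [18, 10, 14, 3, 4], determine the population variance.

32.96

Step 1: Compute the mean: (18 + 10 + 14 + 3 + 4) / 5 = 9.8
Step 2: Compute squared deviations from the mean:
  (18 - 9.8)^2 = 67.24
  (10 - 9.8)^2 = 0.04
  (14 - 9.8)^2 = 17.64
  (3 - 9.8)^2 = 46.24
  (4 - 9.8)^2 = 33.64
Step 3: Sum of squared deviations = 164.8
Step 4: Population variance = 164.8 / 5 = 32.96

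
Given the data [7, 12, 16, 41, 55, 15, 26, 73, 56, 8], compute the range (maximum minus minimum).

66

Step 1: Identify the maximum value: max = 73
Step 2: Identify the minimum value: min = 7
Step 3: Range = max - min = 73 - 7 = 66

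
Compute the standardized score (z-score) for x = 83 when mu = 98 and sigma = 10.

-1.5

Step 1: Recall the z-score formula: z = (x - mu) / sigma
Step 2: Substitute values: z = (83 - 98) / 10
Step 3: z = -15 / 10 = -1.5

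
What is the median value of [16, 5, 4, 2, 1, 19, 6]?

5

Step 1: Sort the data in ascending order: [1, 2, 4, 5, 6, 16, 19]
Step 2: The number of values is n = 7.
Step 3: Since n is odd, the median is the middle value at position 4: 5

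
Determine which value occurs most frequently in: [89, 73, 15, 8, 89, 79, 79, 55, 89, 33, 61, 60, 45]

89

Step 1: Count the frequency of each value:
  8: appears 1 time(s)
  15: appears 1 time(s)
  33: appears 1 time(s)
  45: appears 1 time(s)
  55: appears 1 time(s)
  60: appears 1 time(s)
  61: appears 1 time(s)
  73: appears 1 time(s)
  79: appears 2 time(s)
  89: appears 3 time(s)
Step 2: The value 89 appears most frequently (3 times).
Step 3: Mode = 89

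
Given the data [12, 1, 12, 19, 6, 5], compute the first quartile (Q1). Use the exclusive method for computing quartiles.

4

Step 1: Sort the data: [1, 5, 6, 12, 12, 19]
Step 2: n = 6
Step 3: Using the exclusive quartile method:
  Q1 = 4
  Q2 (median) = 9
  Q3 = 13.75
  IQR = Q3 - Q1 = 13.75 - 4 = 9.75
Step 4: Q1 = 4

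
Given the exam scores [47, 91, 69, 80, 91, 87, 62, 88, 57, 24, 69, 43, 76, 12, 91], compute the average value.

65.8

Step 1: Sum all values: 47 + 91 + 69 + 80 + 91 + 87 + 62 + 88 + 57 + 24 + 69 + 43 + 76 + 12 + 91 = 987
Step 2: Count the number of values: n = 15
Step 3: Mean = sum / n = 987 / 15 = 65.8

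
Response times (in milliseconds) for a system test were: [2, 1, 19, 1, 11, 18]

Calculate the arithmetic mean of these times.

8.6667

Step 1: Sum all values: 2 + 1 + 19 + 1 + 11 + 18 = 52
Step 2: Count the number of values: n = 6
Step 3: Mean = sum / n = 52 / 6 = 8.6667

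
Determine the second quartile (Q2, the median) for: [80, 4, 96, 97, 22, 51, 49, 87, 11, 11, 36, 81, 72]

51

Step 1: Sort the data: [4, 11, 11, 22, 36, 49, 51, 72, 80, 81, 87, 96, 97]
Step 2: n = 13
Step 3: Q2 is the median. Since n is odd, it is the middle value at position 7: 51
Step 4: Q2 = 51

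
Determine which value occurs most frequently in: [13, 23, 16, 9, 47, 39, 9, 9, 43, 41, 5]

9

Step 1: Count the frequency of each value:
  5: appears 1 time(s)
  9: appears 3 time(s)
  13: appears 1 time(s)
  16: appears 1 time(s)
  23: appears 1 time(s)
  39: appears 1 time(s)
  41: appears 1 time(s)
  43: appears 1 time(s)
  47: appears 1 time(s)
Step 2: The value 9 appears most frequently (3 times).
Step 3: Mode = 9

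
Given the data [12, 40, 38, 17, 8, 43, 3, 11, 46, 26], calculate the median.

21.5

Step 1: Sort the data in ascending order: [3, 8, 11, 12, 17, 26, 38, 40, 43, 46]
Step 2: The number of values is n = 10.
Step 3: Since n is even, the median is the average of positions 5 and 6:
  Median = (17 + 26) / 2 = 21.5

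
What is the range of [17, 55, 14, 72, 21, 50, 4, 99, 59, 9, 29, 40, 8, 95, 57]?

95

Step 1: Identify the maximum value: max = 99
Step 2: Identify the minimum value: min = 4
Step 3: Range = max - min = 99 - 4 = 95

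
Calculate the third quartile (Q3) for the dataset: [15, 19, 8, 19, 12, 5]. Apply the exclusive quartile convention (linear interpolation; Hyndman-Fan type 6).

19

Step 1: Sort the data: [5, 8, 12, 15, 19, 19]
Step 2: n = 6
Step 3: Using the exclusive quartile method:
  Q1 = 7.25
  Q2 (median) = 13.5
  Q3 = 19
  IQR = Q3 - Q1 = 19 - 7.25 = 11.75
Step 4: Q3 = 19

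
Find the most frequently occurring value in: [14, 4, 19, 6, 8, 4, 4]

4

Step 1: Count the frequency of each value:
  4: appears 3 time(s)
  6: appears 1 time(s)
  8: appears 1 time(s)
  14: appears 1 time(s)
  19: appears 1 time(s)
Step 2: The value 4 appears most frequently (3 times).
Step 3: Mode = 4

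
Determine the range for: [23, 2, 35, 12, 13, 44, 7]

42

Step 1: Identify the maximum value: max = 44
Step 2: Identify the minimum value: min = 2
Step 3: Range = max - min = 44 - 2 = 42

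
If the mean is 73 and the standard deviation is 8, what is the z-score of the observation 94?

2.625

Step 1: Recall the z-score formula: z = (x - mu) / sigma
Step 2: Substitute values: z = (94 - 73) / 8
Step 3: z = 21 / 8 = 2.625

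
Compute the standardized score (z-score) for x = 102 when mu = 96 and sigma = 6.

1

Step 1: Recall the z-score formula: z = (x - mu) / sigma
Step 2: Substitute values: z = (102 - 96) / 6
Step 3: z = 6 / 6 = 1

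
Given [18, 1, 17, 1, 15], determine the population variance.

59.84

Step 1: Compute the mean: (18 + 1 + 17 + 1 + 15) / 5 = 10.4
Step 2: Compute squared deviations from the mean:
  (18 - 10.4)^2 = 57.76
  (1 - 10.4)^2 = 88.36
  (17 - 10.4)^2 = 43.56
  (1 - 10.4)^2 = 88.36
  (15 - 10.4)^2 = 21.16
Step 3: Sum of squared deviations = 299.2
Step 4: Population variance = 299.2 / 5 = 59.84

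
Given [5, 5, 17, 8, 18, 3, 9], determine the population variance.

30.4898

Step 1: Compute the mean: (5 + 5 + 17 + 8 + 18 + 3 + 9) / 7 = 9.2857
Step 2: Compute squared deviations from the mean:
  (5 - 9.2857)^2 = 18.3673
  (5 - 9.2857)^2 = 18.3673
  (17 - 9.2857)^2 = 59.5102
  (8 - 9.2857)^2 = 1.6531
  (18 - 9.2857)^2 = 75.9388
  (3 - 9.2857)^2 = 39.5102
  (9 - 9.2857)^2 = 0.0816
Step 3: Sum of squared deviations = 213.4286
Step 4: Population variance = 213.4286 / 7 = 30.4898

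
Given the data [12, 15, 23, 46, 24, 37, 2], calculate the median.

23

Step 1: Sort the data in ascending order: [2, 12, 15, 23, 24, 37, 46]
Step 2: The number of values is n = 7.
Step 3: Since n is odd, the median is the middle value at position 4: 23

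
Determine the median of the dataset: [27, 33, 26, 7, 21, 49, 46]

27

Step 1: Sort the data in ascending order: [7, 21, 26, 27, 33, 46, 49]
Step 2: The number of values is n = 7.
Step 3: Since n is odd, the median is the middle value at position 4: 27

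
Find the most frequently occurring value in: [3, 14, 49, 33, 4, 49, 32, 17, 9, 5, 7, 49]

49

Step 1: Count the frequency of each value:
  3: appears 1 time(s)
  4: appears 1 time(s)
  5: appears 1 time(s)
  7: appears 1 time(s)
  9: appears 1 time(s)
  14: appears 1 time(s)
  17: appears 1 time(s)
  32: appears 1 time(s)
  33: appears 1 time(s)
  49: appears 3 time(s)
Step 2: The value 49 appears most frequently (3 times).
Step 3: Mode = 49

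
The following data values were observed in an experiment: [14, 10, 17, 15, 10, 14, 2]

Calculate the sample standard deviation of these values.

4.9905

Step 1: Compute the mean: 11.7143
Step 2: Sum of squared deviations from the mean: 149.4286
Step 3: Sample variance = 149.4286 / 6 = 24.9048
Step 4: Standard deviation = sqrt(24.9048) = 4.9905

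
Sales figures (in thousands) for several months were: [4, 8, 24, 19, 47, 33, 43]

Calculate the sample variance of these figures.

272.9524

Step 1: Compute the mean: (4 + 8 + 24 + 19 + 47 + 33 + 43) / 7 = 25.4286
Step 2: Compute squared deviations from the mean:
  (4 - 25.4286)^2 = 459.1837
  (8 - 25.4286)^2 = 303.7551
  (24 - 25.4286)^2 = 2.0408
  (19 - 25.4286)^2 = 41.3265
  (47 - 25.4286)^2 = 465.3265
  (33 - 25.4286)^2 = 57.3265
  (43 - 25.4286)^2 = 308.7551
Step 3: Sum of squared deviations = 1637.7143
Step 4: Sample variance = 1637.7143 / 6 = 272.9524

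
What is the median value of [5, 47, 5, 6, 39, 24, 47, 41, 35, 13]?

29.5

Step 1: Sort the data in ascending order: [5, 5, 6, 13, 24, 35, 39, 41, 47, 47]
Step 2: The number of values is n = 10.
Step 3: Since n is even, the median is the average of positions 5 and 6:
  Median = (24 + 35) / 2 = 29.5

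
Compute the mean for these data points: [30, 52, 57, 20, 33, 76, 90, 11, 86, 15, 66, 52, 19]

46.6923

Step 1: Sum all values: 30 + 52 + 57 + 20 + 33 + 76 + 90 + 11 + 86 + 15 + 66 + 52 + 19 = 607
Step 2: Count the number of values: n = 13
Step 3: Mean = sum / n = 607 / 13 = 46.6923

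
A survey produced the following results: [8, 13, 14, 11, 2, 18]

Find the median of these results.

12

Step 1: Sort the data in ascending order: [2, 8, 11, 13, 14, 18]
Step 2: The number of values is n = 6.
Step 3: Since n is even, the median is the average of positions 3 and 4:
  Median = (11 + 13) / 2 = 12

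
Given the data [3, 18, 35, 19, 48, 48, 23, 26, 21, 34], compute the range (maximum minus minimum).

45

Step 1: Identify the maximum value: max = 48
Step 2: Identify the minimum value: min = 3
Step 3: Range = max - min = 48 - 3 = 45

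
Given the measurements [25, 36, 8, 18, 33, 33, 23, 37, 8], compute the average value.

24.5556

Step 1: Sum all values: 25 + 36 + 8 + 18 + 33 + 33 + 23 + 37 + 8 = 221
Step 2: Count the number of values: n = 9
Step 3: Mean = sum / n = 221 / 9 = 24.5556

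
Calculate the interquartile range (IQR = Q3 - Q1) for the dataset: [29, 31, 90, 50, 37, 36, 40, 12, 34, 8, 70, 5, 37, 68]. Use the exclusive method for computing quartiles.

29.75

Step 1: Sort the data: [5, 8, 12, 29, 31, 34, 36, 37, 37, 40, 50, 68, 70, 90]
Step 2: n = 14
Step 3: Using the exclusive quartile method:
  Q1 = 24.75
  Q2 (median) = 36.5
  Q3 = 54.5
  IQR = Q3 - Q1 = 54.5 - 24.75 = 29.75
Step 4: IQR = 29.75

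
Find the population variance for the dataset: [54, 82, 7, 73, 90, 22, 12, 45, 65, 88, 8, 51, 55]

825.3609

Step 1: Compute the mean: (54 + 82 + 7 + 73 + 90 + 22 + 12 + 45 + 65 + 88 + 8 + 51 + 55) / 13 = 50.1538
Step 2: Compute squared deviations from the mean:
  (54 - 50.1538)^2 = 14.7929
  (82 - 50.1538)^2 = 1014.1775
  (7 - 50.1538)^2 = 1862.2544
  (73 - 50.1538)^2 = 521.9467
  (90 - 50.1538)^2 = 1587.716
  (22 - 50.1538)^2 = 792.6391
  (12 - 50.1538)^2 = 1455.716
  (45 - 50.1538)^2 = 26.5621
  (65 - 50.1538)^2 = 220.4083
  (88 - 50.1538)^2 = 1432.3314
  (8 - 50.1538)^2 = 1776.9467
  (51 - 50.1538)^2 = 0.716
  (55 - 50.1538)^2 = 23.4852
Step 3: Sum of squared deviations = 10729.6923
Step 4: Population variance = 10729.6923 / 13 = 825.3609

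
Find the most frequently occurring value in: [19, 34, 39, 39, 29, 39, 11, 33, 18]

39

Step 1: Count the frequency of each value:
  11: appears 1 time(s)
  18: appears 1 time(s)
  19: appears 1 time(s)
  29: appears 1 time(s)
  33: appears 1 time(s)
  34: appears 1 time(s)
  39: appears 3 time(s)
Step 2: The value 39 appears most frequently (3 times).
Step 3: Mode = 39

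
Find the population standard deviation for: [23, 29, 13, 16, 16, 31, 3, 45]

12.114

Step 1: Compute the mean: 22
Step 2: Sum of squared deviations from the mean: 1174
Step 3: Population variance = 1174 / 8 = 146.75
Step 4: Standard deviation = sqrt(146.75) = 12.114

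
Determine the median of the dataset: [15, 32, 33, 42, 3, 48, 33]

33

Step 1: Sort the data in ascending order: [3, 15, 32, 33, 33, 42, 48]
Step 2: The number of values is n = 7.
Step 3: Since n is odd, the median is the middle value at position 4: 33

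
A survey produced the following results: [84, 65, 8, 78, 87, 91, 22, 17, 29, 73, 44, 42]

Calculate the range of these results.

83

Step 1: Identify the maximum value: max = 91
Step 2: Identify the minimum value: min = 8
Step 3: Range = max - min = 91 - 8 = 83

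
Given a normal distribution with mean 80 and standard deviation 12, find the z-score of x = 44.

-3

Step 1: Recall the z-score formula: z = (x - mu) / sigma
Step 2: Substitute values: z = (44 - 80) / 12
Step 3: z = -36 / 12 = -3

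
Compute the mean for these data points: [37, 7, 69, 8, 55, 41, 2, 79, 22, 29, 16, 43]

34

Step 1: Sum all values: 37 + 7 + 69 + 8 + 55 + 41 + 2 + 79 + 22 + 29 + 16 + 43 = 408
Step 2: Count the number of values: n = 12
Step 3: Mean = sum / n = 408 / 12 = 34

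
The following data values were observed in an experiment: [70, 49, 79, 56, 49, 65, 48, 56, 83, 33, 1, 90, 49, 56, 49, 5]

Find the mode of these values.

49

Step 1: Count the frequency of each value:
  1: appears 1 time(s)
  5: appears 1 time(s)
  33: appears 1 time(s)
  48: appears 1 time(s)
  49: appears 4 time(s)
  56: appears 3 time(s)
  65: appears 1 time(s)
  70: appears 1 time(s)
  79: appears 1 time(s)
  83: appears 1 time(s)
  90: appears 1 time(s)
Step 2: The value 49 appears most frequently (4 times).
Step 3: Mode = 49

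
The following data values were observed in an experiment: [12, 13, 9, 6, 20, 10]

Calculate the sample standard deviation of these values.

4.761

Step 1: Compute the mean: 11.6667
Step 2: Sum of squared deviations from the mean: 113.3333
Step 3: Sample variance = 113.3333 / 5 = 22.6667
Step 4: Standard deviation = sqrt(22.6667) = 4.761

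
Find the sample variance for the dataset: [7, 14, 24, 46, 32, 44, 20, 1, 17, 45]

262.4444

Step 1: Compute the mean: (7 + 14 + 24 + 46 + 32 + 44 + 20 + 1 + 17 + 45) / 10 = 25
Step 2: Compute squared deviations from the mean:
  (7 - 25)^2 = 324
  (14 - 25)^2 = 121
  (24 - 25)^2 = 1
  (46 - 25)^2 = 441
  (32 - 25)^2 = 49
  (44 - 25)^2 = 361
  (20 - 25)^2 = 25
  (1 - 25)^2 = 576
  (17 - 25)^2 = 64
  (45 - 25)^2 = 400
Step 3: Sum of squared deviations = 2362
Step 4: Sample variance = 2362 / 9 = 262.4444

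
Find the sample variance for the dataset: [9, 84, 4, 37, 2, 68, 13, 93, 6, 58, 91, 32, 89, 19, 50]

1203.8095

Step 1: Compute the mean: (9 + 84 + 4 + 37 + 2 + 68 + 13 + 93 + 6 + 58 + 91 + 32 + 89 + 19 + 50) / 15 = 43.6667
Step 2: Compute squared deviations from the mean:
  (9 - 43.6667)^2 = 1201.7778
  (84 - 43.6667)^2 = 1626.7778
  (4 - 43.6667)^2 = 1573.4444
  (37 - 43.6667)^2 = 44.4444
  (2 - 43.6667)^2 = 1736.1111
  (68 - 43.6667)^2 = 592.1111
  (13 - 43.6667)^2 = 940.4444
  (93 - 43.6667)^2 = 2433.7778
  (6 - 43.6667)^2 = 1418.7778
  (58 - 43.6667)^2 = 205.4444
  (91 - 43.6667)^2 = 2240.4444
  (32 - 43.6667)^2 = 136.1111
  (89 - 43.6667)^2 = 2055.1111
  (19 - 43.6667)^2 = 608.4444
  (50 - 43.6667)^2 = 40.1111
Step 3: Sum of squared deviations = 16853.3333
Step 4: Sample variance = 16853.3333 / 14 = 1203.8095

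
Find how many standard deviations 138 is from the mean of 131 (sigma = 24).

0.2917

Step 1: Recall the z-score formula: z = (x - mu) / sigma
Step 2: Substitute values: z = (138 - 131) / 24
Step 3: z = 7 / 24 = 0.2917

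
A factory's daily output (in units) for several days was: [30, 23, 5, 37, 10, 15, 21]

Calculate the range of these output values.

32

Step 1: Identify the maximum value: max = 37
Step 2: Identify the minimum value: min = 5
Step 3: Range = max - min = 37 - 5 = 32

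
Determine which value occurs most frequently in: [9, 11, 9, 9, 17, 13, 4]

9

Step 1: Count the frequency of each value:
  4: appears 1 time(s)
  9: appears 3 time(s)
  11: appears 1 time(s)
  13: appears 1 time(s)
  17: appears 1 time(s)
Step 2: The value 9 appears most frequently (3 times).
Step 3: Mode = 9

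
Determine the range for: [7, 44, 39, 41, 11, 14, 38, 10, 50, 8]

43

Step 1: Identify the maximum value: max = 50
Step 2: Identify the minimum value: min = 7
Step 3: Range = max - min = 50 - 7 = 43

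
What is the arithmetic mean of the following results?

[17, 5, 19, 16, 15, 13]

14.1667

Step 1: Sum all values: 17 + 5 + 19 + 16 + 15 + 13 = 85
Step 2: Count the number of values: n = 6
Step 3: Mean = sum / n = 85 / 6 = 14.1667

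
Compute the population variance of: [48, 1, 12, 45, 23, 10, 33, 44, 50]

307.358

Step 1: Compute the mean: (48 + 1 + 12 + 45 + 23 + 10 + 33 + 44 + 50) / 9 = 29.5556
Step 2: Compute squared deviations from the mean:
  (48 - 29.5556)^2 = 340.1975
  (1 - 29.5556)^2 = 815.4198
  (12 - 29.5556)^2 = 308.1975
  (45 - 29.5556)^2 = 238.5309
  (23 - 29.5556)^2 = 42.9753
  (10 - 29.5556)^2 = 382.4198
  (33 - 29.5556)^2 = 11.8642
  (44 - 29.5556)^2 = 208.642
  (50 - 29.5556)^2 = 417.9753
Step 3: Sum of squared deviations = 2766.2222
Step 4: Population variance = 2766.2222 / 9 = 307.358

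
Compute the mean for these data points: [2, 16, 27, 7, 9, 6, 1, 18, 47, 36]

16.9

Step 1: Sum all values: 2 + 16 + 27 + 7 + 9 + 6 + 1 + 18 + 47 + 36 = 169
Step 2: Count the number of values: n = 10
Step 3: Mean = sum / n = 169 / 10 = 16.9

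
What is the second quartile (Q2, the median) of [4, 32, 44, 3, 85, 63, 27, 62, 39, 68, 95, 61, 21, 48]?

46

Step 1: Sort the data: [3, 4, 21, 27, 32, 39, 44, 48, 61, 62, 63, 68, 85, 95]
Step 2: n = 14
Step 3: Q2 is the median. Since n is even, it is the average of the values at positions 7 and 8:
  Q2 = (44 + 48) / 2 = 46
Step 4: Q2 = 46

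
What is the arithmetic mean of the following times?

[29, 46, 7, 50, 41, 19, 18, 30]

30

Step 1: Sum all values: 29 + 46 + 7 + 50 + 41 + 19 + 18 + 30 = 240
Step 2: Count the number of values: n = 8
Step 3: Mean = sum / n = 240 / 8 = 30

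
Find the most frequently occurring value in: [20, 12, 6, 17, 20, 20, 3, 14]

20

Step 1: Count the frequency of each value:
  3: appears 1 time(s)
  6: appears 1 time(s)
  12: appears 1 time(s)
  14: appears 1 time(s)
  17: appears 1 time(s)
  20: appears 3 time(s)
Step 2: The value 20 appears most frequently (3 times).
Step 3: Mode = 20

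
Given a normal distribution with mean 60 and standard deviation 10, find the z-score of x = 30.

-3

Step 1: Recall the z-score formula: z = (x - mu) / sigma
Step 2: Substitute values: z = (30 - 60) / 10
Step 3: z = -30 / 10 = -3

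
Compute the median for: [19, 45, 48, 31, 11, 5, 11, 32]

25

Step 1: Sort the data in ascending order: [5, 11, 11, 19, 31, 32, 45, 48]
Step 2: The number of values is n = 8.
Step 3: Since n is even, the median is the average of positions 4 and 5:
  Median = (19 + 31) / 2 = 25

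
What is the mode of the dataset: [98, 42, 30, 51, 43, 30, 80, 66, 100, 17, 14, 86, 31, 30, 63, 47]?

30

Step 1: Count the frequency of each value:
  14: appears 1 time(s)
  17: appears 1 time(s)
  30: appears 3 time(s)
  31: appears 1 time(s)
  42: appears 1 time(s)
  43: appears 1 time(s)
  47: appears 1 time(s)
  51: appears 1 time(s)
  63: appears 1 time(s)
  66: appears 1 time(s)
  80: appears 1 time(s)
  86: appears 1 time(s)
  98: appears 1 time(s)
  100: appears 1 time(s)
Step 2: The value 30 appears most frequently (3 times).
Step 3: Mode = 30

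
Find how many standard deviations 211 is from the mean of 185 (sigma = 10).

2.6

Step 1: Recall the z-score formula: z = (x - mu) / sigma
Step 2: Substitute values: z = (211 - 185) / 10
Step 3: z = 26 / 10 = 2.6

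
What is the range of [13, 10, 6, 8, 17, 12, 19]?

13

Step 1: Identify the maximum value: max = 19
Step 2: Identify the minimum value: min = 6
Step 3: Range = max - min = 19 - 6 = 13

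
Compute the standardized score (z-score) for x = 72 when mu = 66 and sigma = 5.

1.2

Step 1: Recall the z-score formula: z = (x - mu) / sigma
Step 2: Substitute values: z = (72 - 66) / 5
Step 3: z = 6 / 5 = 1.2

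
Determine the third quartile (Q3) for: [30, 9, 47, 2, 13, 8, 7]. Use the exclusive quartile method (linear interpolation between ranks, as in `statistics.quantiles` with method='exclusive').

30

Step 1: Sort the data: [2, 7, 8, 9, 13, 30, 47]
Step 2: n = 7
Step 3: Using the exclusive quartile method:
  Q1 = 7
  Q2 (median) = 9
  Q3 = 30
  IQR = Q3 - Q1 = 30 - 7 = 23
Step 4: Q3 = 30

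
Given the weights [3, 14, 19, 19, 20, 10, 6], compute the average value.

13

Step 1: Sum all values: 3 + 14 + 19 + 19 + 20 + 10 + 6 = 91
Step 2: Count the number of values: n = 7
Step 3: Mean = sum / n = 91 / 7 = 13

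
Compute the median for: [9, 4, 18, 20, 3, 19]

13.5

Step 1: Sort the data in ascending order: [3, 4, 9, 18, 19, 20]
Step 2: The number of values is n = 6.
Step 3: Since n is even, the median is the average of positions 3 and 4:
  Median = (9 + 18) / 2 = 13.5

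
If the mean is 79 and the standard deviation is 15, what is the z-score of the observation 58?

-1.4

Step 1: Recall the z-score formula: z = (x - mu) / sigma
Step 2: Substitute values: z = (58 - 79) / 15
Step 3: z = -21 / 15 = -1.4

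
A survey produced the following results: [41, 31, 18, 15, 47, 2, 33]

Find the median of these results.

31

Step 1: Sort the data in ascending order: [2, 15, 18, 31, 33, 41, 47]
Step 2: The number of values is n = 7.
Step 3: Since n is odd, the median is the middle value at position 4: 31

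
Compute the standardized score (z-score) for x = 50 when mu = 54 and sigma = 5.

-0.8

Step 1: Recall the z-score formula: z = (x - mu) / sigma
Step 2: Substitute values: z = (50 - 54) / 5
Step 3: z = -4 / 5 = -0.8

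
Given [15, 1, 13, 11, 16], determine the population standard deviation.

5.3814

Step 1: Compute the mean: 11.2
Step 2: Sum of squared deviations from the mean: 144.8
Step 3: Population variance = 144.8 / 5 = 28.96
Step 4: Standard deviation = sqrt(28.96) = 5.3814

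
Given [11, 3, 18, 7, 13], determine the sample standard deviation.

5.7271

Step 1: Compute the mean: 10.4
Step 2: Sum of squared deviations from the mean: 131.2
Step 3: Sample variance = 131.2 / 4 = 32.8
Step 4: Standard deviation = sqrt(32.8) = 5.7271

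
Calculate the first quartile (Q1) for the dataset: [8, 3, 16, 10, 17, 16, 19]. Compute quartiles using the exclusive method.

8

Step 1: Sort the data: [3, 8, 10, 16, 16, 17, 19]
Step 2: n = 7
Step 3: Using the exclusive quartile method:
  Q1 = 8
  Q2 (median) = 16
  Q3 = 17
  IQR = Q3 - Q1 = 17 - 8 = 9
Step 4: Q1 = 8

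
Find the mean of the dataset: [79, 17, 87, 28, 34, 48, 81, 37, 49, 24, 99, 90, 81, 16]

55

Step 1: Sum all values: 79 + 17 + 87 + 28 + 34 + 48 + 81 + 37 + 49 + 24 + 99 + 90 + 81 + 16 = 770
Step 2: Count the number of values: n = 14
Step 3: Mean = sum / n = 770 / 14 = 55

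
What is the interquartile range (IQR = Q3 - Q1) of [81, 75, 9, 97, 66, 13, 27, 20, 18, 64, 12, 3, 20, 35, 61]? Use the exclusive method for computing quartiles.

53

Step 1: Sort the data: [3, 9, 12, 13, 18, 20, 20, 27, 35, 61, 64, 66, 75, 81, 97]
Step 2: n = 15
Step 3: Using the exclusive quartile method:
  Q1 = 13
  Q2 (median) = 27
  Q3 = 66
  IQR = Q3 - Q1 = 66 - 13 = 53
Step 4: IQR = 53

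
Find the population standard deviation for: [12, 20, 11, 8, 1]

6.1514

Step 1: Compute the mean: 10.4
Step 2: Sum of squared deviations from the mean: 189.2
Step 3: Population variance = 189.2 / 5 = 37.84
Step 4: Standard deviation = sqrt(37.84) = 6.1514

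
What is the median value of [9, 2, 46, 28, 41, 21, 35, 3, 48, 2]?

24.5

Step 1: Sort the data in ascending order: [2, 2, 3, 9, 21, 28, 35, 41, 46, 48]
Step 2: The number of values is n = 10.
Step 3: Since n is even, the median is the average of positions 5 and 6:
  Median = (21 + 28) / 2 = 24.5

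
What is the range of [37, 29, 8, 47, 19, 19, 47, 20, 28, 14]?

39

Step 1: Identify the maximum value: max = 47
Step 2: Identify the minimum value: min = 8
Step 3: Range = max - min = 47 - 8 = 39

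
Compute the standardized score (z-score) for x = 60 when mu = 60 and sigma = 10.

0

Step 1: Recall the z-score formula: z = (x - mu) / sigma
Step 2: Substitute values: z = (60 - 60) / 10
Step 3: z = 0 / 10 = 0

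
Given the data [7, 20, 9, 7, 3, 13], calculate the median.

8

Step 1: Sort the data in ascending order: [3, 7, 7, 9, 13, 20]
Step 2: The number of values is n = 6.
Step 3: Since n is even, the median is the average of positions 3 and 4:
  Median = (7 + 9) / 2 = 8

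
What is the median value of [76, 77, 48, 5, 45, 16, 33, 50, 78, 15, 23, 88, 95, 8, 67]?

48

Step 1: Sort the data in ascending order: [5, 8, 15, 16, 23, 33, 45, 48, 50, 67, 76, 77, 78, 88, 95]
Step 2: The number of values is n = 15.
Step 3: Since n is odd, the median is the middle value at position 8: 48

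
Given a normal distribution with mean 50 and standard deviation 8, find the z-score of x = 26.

-3

Step 1: Recall the z-score formula: z = (x - mu) / sigma
Step 2: Substitute values: z = (26 - 50) / 8
Step 3: z = -24 / 8 = -3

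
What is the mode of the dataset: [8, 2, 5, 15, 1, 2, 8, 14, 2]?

2

Step 1: Count the frequency of each value:
  1: appears 1 time(s)
  2: appears 3 time(s)
  5: appears 1 time(s)
  8: appears 2 time(s)
  14: appears 1 time(s)
  15: appears 1 time(s)
Step 2: The value 2 appears most frequently (3 times).
Step 3: Mode = 2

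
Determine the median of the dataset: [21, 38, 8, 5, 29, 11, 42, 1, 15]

15

Step 1: Sort the data in ascending order: [1, 5, 8, 11, 15, 21, 29, 38, 42]
Step 2: The number of values is n = 9.
Step 3: Since n is odd, the median is the middle value at position 5: 15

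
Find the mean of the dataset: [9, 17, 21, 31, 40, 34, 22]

24.8571

Step 1: Sum all values: 9 + 17 + 21 + 31 + 40 + 34 + 22 = 174
Step 2: Count the number of values: n = 7
Step 3: Mean = sum / n = 174 / 7 = 24.8571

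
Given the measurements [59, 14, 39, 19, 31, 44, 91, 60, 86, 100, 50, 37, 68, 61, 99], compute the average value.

57.2

Step 1: Sum all values: 59 + 14 + 39 + 19 + 31 + 44 + 91 + 60 + 86 + 100 + 50 + 37 + 68 + 61 + 99 = 858
Step 2: Count the number of values: n = 15
Step 3: Mean = sum / n = 858 / 15 = 57.2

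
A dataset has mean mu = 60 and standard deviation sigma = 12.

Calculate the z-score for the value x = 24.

-3

Step 1: Recall the z-score formula: z = (x - mu) / sigma
Step 2: Substitute values: z = (24 - 60) / 12
Step 3: z = -36 / 12 = -3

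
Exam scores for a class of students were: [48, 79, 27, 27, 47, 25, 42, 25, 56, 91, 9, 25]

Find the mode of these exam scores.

25

Step 1: Count the frequency of each value:
  9: appears 1 time(s)
  25: appears 3 time(s)
  27: appears 2 time(s)
  42: appears 1 time(s)
  47: appears 1 time(s)
  48: appears 1 time(s)
  56: appears 1 time(s)
  79: appears 1 time(s)
  91: appears 1 time(s)
Step 2: The value 25 appears most frequently (3 times).
Step 3: Mode = 25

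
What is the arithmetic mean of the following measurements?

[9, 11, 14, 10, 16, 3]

10.5

Step 1: Sum all values: 9 + 11 + 14 + 10 + 16 + 3 = 63
Step 2: Count the number of values: n = 6
Step 3: Mean = sum / n = 63 / 6 = 10.5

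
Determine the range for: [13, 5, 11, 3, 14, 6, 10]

11

Step 1: Identify the maximum value: max = 14
Step 2: Identify the minimum value: min = 3
Step 3: Range = max - min = 14 - 3 = 11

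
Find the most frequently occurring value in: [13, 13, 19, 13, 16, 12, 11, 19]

13

Step 1: Count the frequency of each value:
  11: appears 1 time(s)
  12: appears 1 time(s)
  13: appears 3 time(s)
  16: appears 1 time(s)
  19: appears 2 time(s)
Step 2: The value 13 appears most frequently (3 times).
Step 3: Mode = 13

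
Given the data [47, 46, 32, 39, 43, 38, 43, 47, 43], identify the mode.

43

Step 1: Count the frequency of each value:
  32: appears 1 time(s)
  38: appears 1 time(s)
  39: appears 1 time(s)
  43: appears 3 time(s)
  46: appears 1 time(s)
  47: appears 2 time(s)
Step 2: The value 43 appears most frequently (3 times).
Step 3: Mode = 43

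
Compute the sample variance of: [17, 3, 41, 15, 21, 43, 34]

220.8095

Step 1: Compute the mean: (17 + 3 + 41 + 15 + 21 + 43 + 34) / 7 = 24.8571
Step 2: Compute squared deviations from the mean:
  (17 - 24.8571)^2 = 61.7347
  (3 - 24.8571)^2 = 477.7347
  (41 - 24.8571)^2 = 260.5918
  (15 - 24.8571)^2 = 97.1633
  (21 - 24.8571)^2 = 14.8776
  (43 - 24.8571)^2 = 329.1633
  (34 - 24.8571)^2 = 83.5918
Step 3: Sum of squared deviations = 1324.8571
Step 4: Sample variance = 1324.8571 / 6 = 220.8095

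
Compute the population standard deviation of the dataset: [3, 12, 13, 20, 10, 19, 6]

5.7923

Step 1: Compute the mean: 11.8571
Step 2: Sum of squared deviations from the mean: 234.8571
Step 3: Population variance = 234.8571 / 7 = 33.551
Step 4: Standard deviation = sqrt(33.551) = 5.7923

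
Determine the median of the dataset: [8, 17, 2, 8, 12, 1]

8

Step 1: Sort the data in ascending order: [1, 2, 8, 8, 12, 17]
Step 2: The number of values is n = 6.
Step 3: Since n is even, the median is the average of positions 3 and 4:
  Median = (8 + 8) / 2 = 8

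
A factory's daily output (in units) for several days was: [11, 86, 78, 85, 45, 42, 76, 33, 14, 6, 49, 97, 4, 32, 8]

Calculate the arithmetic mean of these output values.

44.4

Step 1: Sum all values: 11 + 86 + 78 + 85 + 45 + 42 + 76 + 33 + 14 + 6 + 49 + 97 + 4 + 32 + 8 = 666
Step 2: Count the number of values: n = 15
Step 3: Mean = sum / n = 666 / 15 = 44.4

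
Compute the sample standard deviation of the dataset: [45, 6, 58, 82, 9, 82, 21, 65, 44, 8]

29.7769

Step 1: Compute the mean: 42
Step 2: Sum of squared deviations from the mean: 7980
Step 3: Sample variance = 7980 / 9 = 886.6667
Step 4: Standard deviation = sqrt(886.6667) = 29.7769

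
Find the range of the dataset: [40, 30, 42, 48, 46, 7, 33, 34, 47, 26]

41

Step 1: Identify the maximum value: max = 48
Step 2: Identify the minimum value: min = 7
Step 3: Range = max - min = 48 - 7 = 41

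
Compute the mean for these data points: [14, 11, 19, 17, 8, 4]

12.1667

Step 1: Sum all values: 14 + 11 + 19 + 17 + 8 + 4 = 73
Step 2: Count the number of values: n = 6
Step 3: Mean = sum / n = 73 / 6 = 12.1667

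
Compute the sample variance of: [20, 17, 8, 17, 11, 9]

24.6667

Step 1: Compute the mean: (20 + 17 + 8 + 17 + 11 + 9) / 6 = 13.6667
Step 2: Compute squared deviations from the mean:
  (20 - 13.6667)^2 = 40.1111
  (17 - 13.6667)^2 = 11.1111
  (8 - 13.6667)^2 = 32.1111
  (17 - 13.6667)^2 = 11.1111
  (11 - 13.6667)^2 = 7.1111
  (9 - 13.6667)^2 = 21.7778
Step 3: Sum of squared deviations = 123.3333
Step 4: Sample variance = 123.3333 / 5 = 24.6667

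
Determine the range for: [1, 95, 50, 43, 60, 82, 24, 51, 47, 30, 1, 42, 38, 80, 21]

94

Step 1: Identify the maximum value: max = 95
Step 2: Identify the minimum value: min = 1
Step 3: Range = max - min = 95 - 1 = 94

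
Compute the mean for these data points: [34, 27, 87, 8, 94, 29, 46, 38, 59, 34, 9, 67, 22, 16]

40.7143

Step 1: Sum all values: 34 + 27 + 87 + 8 + 94 + 29 + 46 + 38 + 59 + 34 + 9 + 67 + 22 + 16 = 570
Step 2: Count the number of values: n = 14
Step 3: Mean = sum / n = 570 / 14 = 40.7143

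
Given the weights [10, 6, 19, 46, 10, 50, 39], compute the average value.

25.7143

Step 1: Sum all values: 10 + 6 + 19 + 46 + 10 + 50 + 39 = 180
Step 2: Count the number of values: n = 7
Step 3: Mean = sum / n = 180 / 7 = 25.7143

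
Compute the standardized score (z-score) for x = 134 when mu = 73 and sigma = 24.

2.5417

Step 1: Recall the z-score formula: z = (x - mu) / sigma
Step 2: Substitute values: z = (134 - 73) / 24
Step 3: z = 61 / 24 = 2.5417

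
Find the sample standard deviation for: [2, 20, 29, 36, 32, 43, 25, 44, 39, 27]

12.4904

Step 1: Compute the mean: 29.7
Step 2: Sum of squared deviations from the mean: 1404.1
Step 3: Sample variance = 1404.1 / 9 = 156.0111
Step 4: Standard deviation = sqrt(156.0111) = 12.4904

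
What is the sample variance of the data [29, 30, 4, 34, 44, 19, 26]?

157.2857

Step 1: Compute the mean: (29 + 30 + 4 + 34 + 44 + 19 + 26) / 7 = 26.5714
Step 2: Compute squared deviations from the mean:
  (29 - 26.5714)^2 = 5.898
  (30 - 26.5714)^2 = 11.7551
  (4 - 26.5714)^2 = 509.4694
  (34 - 26.5714)^2 = 55.1837
  (44 - 26.5714)^2 = 303.7551
  (19 - 26.5714)^2 = 57.3265
  (26 - 26.5714)^2 = 0.3265
Step 3: Sum of squared deviations = 943.7143
Step 4: Sample variance = 943.7143 / 6 = 157.2857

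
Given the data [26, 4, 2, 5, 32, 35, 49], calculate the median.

26

Step 1: Sort the data in ascending order: [2, 4, 5, 26, 32, 35, 49]
Step 2: The number of values is n = 7.
Step 3: Since n is odd, the median is the middle value at position 4: 26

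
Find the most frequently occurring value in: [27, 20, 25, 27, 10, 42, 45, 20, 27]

27

Step 1: Count the frequency of each value:
  10: appears 1 time(s)
  20: appears 2 time(s)
  25: appears 1 time(s)
  27: appears 3 time(s)
  42: appears 1 time(s)
  45: appears 1 time(s)
Step 2: The value 27 appears most frequently (3 times).
Step 3: Mode = 27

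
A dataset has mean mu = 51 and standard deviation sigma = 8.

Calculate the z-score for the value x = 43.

-1

Step 1: Recall the z-score formula: z = (x - mu) / sigma
Step 2: Substitute values: z = (43 - 51) / 8
Step 3: z = -8 / 8 = -1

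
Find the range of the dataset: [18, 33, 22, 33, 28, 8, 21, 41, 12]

33

Step 1: Identify the maximum value: max = 41
Step 2: Identify the minimum value: min = 8
Step 3: Range = max - min = 41 - 8 = 33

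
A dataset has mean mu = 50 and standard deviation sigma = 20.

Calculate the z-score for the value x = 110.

3

Step 1: Recall the z-score formula: z = (x - mu) / sigma
Step 2: Substitute values: z = (110 - 50) / 20
Step 3: z = 60 / 20 = 3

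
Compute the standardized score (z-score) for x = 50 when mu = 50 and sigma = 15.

0

Step 1: Recall the z-score formula: z = (x - mu) / sigma
Step 2: Substitute values: z = (50 - 50) / 15
Step 3: z = 0 / 15 = 0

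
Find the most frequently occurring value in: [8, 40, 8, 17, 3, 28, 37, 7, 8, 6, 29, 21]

8

Step 1: Count the frequency of each value:
  3: appears 1 time(s)
  6: appears 1 time(s)
  7: appears 1 time(s)
  8: appears 3 time(s)
  17: appears 1 time(s)
  21: appears 1 time(s)
  28: appears 1 time(s)
  29: appears 1 time(s)
  37: appears 1 time(s)
  40: appears 1 time(s)
Step 2: The value 8 appears most frequently (3 times).
Step 3: Mode = 8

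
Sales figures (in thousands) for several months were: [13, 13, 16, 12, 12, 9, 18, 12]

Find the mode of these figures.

12

Step 1: Count the frequency of each value:
  9: appears 1 time(s)
  12: appears 3 time(s)
  13: appears 2 time(s)
  16: appears 1 time(s)
  18: appears 1 time(s)
Step 2: The value 12 appears most frequently (3 times).
Step 3: Mode = 12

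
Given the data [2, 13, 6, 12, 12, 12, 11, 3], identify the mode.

12

Step 1: Count the frequency of each value:
  2: appears 1 time(s)
  3: appears 1 time(s)
  6: appears 1 time(s)
  11: appears 1 time(s)
  12: appears 3 time(s)
  13: appears 1 time(s)
Step 2: The value 12 appears most frequently (3 times).
Step 3: Mode = 12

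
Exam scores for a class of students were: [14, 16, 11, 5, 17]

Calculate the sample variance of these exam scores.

23.3

Step 1: Compute the mean: (14 + 16 + 11 + 5 + 17) / 5 = 12.6
Step 2: Compute squared deviations from the mean:
  (14 - 12.6)^2 = 1.96
  (16 - 12.6)^2 = 11.56
  (11 - 12.6)^2 = 2.56
  (5 - 12.6)^2 = 57.76
  (17 - 12.6)^2 = 19.36
Step 3: Sum of squared deviations = 93.2
Step 4: Sample variance = 93.2 / 4 = 23.3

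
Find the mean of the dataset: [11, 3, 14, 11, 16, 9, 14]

11.1429

Step 1: Sum all values: 11 + 3 + 14 + 11 + 16 + 9 + 14 = 78
Step 2: Count the number of values: n = 7
Step 3: Mean = sum / n = 78 / 7 = 11.1429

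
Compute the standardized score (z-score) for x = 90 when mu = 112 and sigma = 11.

-2

Step 1: Recall the z-score formula: z = (x - mu) / sigma
Step 2: Substitute values: z = (90 - 112) / 11
Step 3: z = -22 / 11 = -2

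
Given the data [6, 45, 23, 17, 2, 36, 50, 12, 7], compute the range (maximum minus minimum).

48

Step 1: Identify the maximum value: max = 50
Step 2: Identify the minimum value: min = 2
Step 3: Range = max - min = 50 - 2 = 48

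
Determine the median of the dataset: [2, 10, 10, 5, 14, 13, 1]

10

Step 1: Sort the data in ascending order: [1, 2, 5, 10, 10, 13, 14]
Step 2: The number of values is n = 7.
Step 3: Since n is odd, the median is the middle value at position 4: 10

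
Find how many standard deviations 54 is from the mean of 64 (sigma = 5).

-2

Step 1: Recall the z-score formula: z = (x - mu) / sigma
Step 2: Substitute values: z = (54 - 64) / 5
Step 3: z = -10 / 5 = -2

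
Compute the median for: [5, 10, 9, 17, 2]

9

Step 1: Sort the data in ascending order: [2, 5, 9, 10, 17]
Step 2: The number of values is n = 5.
Step 3: Since n is odd, the median is the middle value at position 3: 9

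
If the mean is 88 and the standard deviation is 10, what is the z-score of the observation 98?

1

Step 1: Recall the z-score formula: z = (x - mu) / sigma
Step 2: Substitute values: z = (98 - 88) / 10
Step 3: z = 10 / 10 = 1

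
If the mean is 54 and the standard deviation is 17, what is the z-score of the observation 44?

-0.5882

Step 1: Recall the z-score formula: z = (x - mu) / sigma
Step 2: Substitute values: z = (44 - 54) / 17
Step 3: z = -10 / 17 = -0.5882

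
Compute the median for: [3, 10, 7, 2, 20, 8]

7.5

Step 1: Sort the data in ascending order: [2, 3, 7, 8, 10, 20]
Step 2: The number of values is n = 6.
Step 3: Since n is even, the median is the average of positions 3 and 4:
  Median = (7 + 8) / 2 = 7.5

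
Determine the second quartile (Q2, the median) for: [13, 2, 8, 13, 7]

8

Step 1: Sort the data: [2, 7, 8, 13, 13]
Step 2: n = 5
Step 3: Q2 is the median. Since n is odd, it is the middle value at position 3: 8
Step 4: Q2 = 8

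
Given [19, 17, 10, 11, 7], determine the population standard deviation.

4.49

Step 1: Compute the mean: 12.8
Step 2: Sum of squared deviations from the mean: 100.8
Step 3: Population variance = 100.8 / 5 = 20.16
Step 4: Standard deviation = sqrt(20.16) = 4.49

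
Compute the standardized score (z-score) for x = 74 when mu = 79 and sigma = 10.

-0.5

Step 1: Recall the z-score formula: z = (x - mu) / sigma
Step 2: Substitute values: z = (74 - 79) / 10
Step 3: z = -5 / 10 = -0.5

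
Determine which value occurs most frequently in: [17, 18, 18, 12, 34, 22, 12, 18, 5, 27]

18

Step 1: Count the frequency of each value:
  5: appears 1 time(s)
  12: appears 2 time(s)
  17: appears 1 time(s)
  18: appears 3 time(s)
  22: appears 1 time(s)
  27: appears 1 time(s)
  34: appears 1 time(s)
Step 2: The value 18 appears most frequently (3 times).
Step 3: Mode = 18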